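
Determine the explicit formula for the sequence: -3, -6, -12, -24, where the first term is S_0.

Check ratios: -6 / -3 = 2.0
Common ratio r = 2.
First term a = -3.
Formula: S_i = -3 * 2^i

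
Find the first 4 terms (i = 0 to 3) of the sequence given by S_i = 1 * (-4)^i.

This is a geometric sequence.
i=0: S_0 = 1 * (-4)^0 = 1
i=1: S_1 = 1 * (-4)^1 = -4
i=2: S_2 = 1 * (-4)^2 = 16
i=3: S_3 = 1 * (-4)^3 = -64
The first 4 terms are: [1, -4, 16, -64]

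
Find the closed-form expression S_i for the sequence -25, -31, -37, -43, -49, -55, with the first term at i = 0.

Check differences: -31 - -25 = -6
-37 - -31 = -6
Common difference d = -6.
First term a = -25.
Formula: S_i = -25 - 6*i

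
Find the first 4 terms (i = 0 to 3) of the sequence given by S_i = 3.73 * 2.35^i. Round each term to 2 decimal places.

This is a geometric sequence.
i=0: S_0 = 3.73 * 2.35^0 = 3.73
i=1: S_1 = 3.73 * 2.35^1 ≈ 8.77
i=2: S_2 = 3.73 * 2.35^2 ≈ 20.6
i=3: S_3 = 3.73 * 2.35^3 ≈ 48.41
The first 4 terms are: [3.73, 8.77, 20.6, 48.41]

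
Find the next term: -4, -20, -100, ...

Ratios: -20 / -4 = 5.0
This is a geometric sequence with common ratio r = 5.
Next term = -100 * 5 = -500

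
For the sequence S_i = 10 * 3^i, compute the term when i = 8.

S_8 = 10 * 3^8 = 10 * 6561 = 65610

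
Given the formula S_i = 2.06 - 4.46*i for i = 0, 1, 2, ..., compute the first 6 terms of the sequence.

This is an arithmetic sequence.
i=0: S_0 = 2.06 + -4.46*0 = 2.06
i=1: S_1 = 2.06 + -4.46*1 = -2.4
i=2: S_2 = 2.06 + -4.46*2 = -6.86
i=3: S_3 = 2.06 + -4.46*3 = -11.32
i=4: S_4 = 2.06 + -4.46*4 = -15.78
i=5: S_5 = 2.06 + -4.46*5 = -20.24
The first 6 terms are: [2.06, -2.4, -6.86, -11.32, -15.78, -20.24]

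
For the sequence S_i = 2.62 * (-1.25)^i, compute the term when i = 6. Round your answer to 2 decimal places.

S_6 = 2.62 * (-1.25)^6 ≈ 2.62 * 3.8147 ≈ 9.99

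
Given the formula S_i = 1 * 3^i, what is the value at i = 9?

S_9 = 1 * 3^9 = 1 * 19683 = 19683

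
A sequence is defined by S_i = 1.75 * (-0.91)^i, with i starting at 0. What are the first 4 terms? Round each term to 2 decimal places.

This is a geometric sequence.
i=0: S_0 = 1.75 * (-0.91)^0 = 1.75
i=1: S_1 = 1.75 * (-0.91)^1 ≈ -1.59
i=2: S_2 = 1.75 * (-0.91)^2 ≈ 1.45
i=3: S_3 = 1.75 * (-0.91)^3 ≈ -1.32
The first 4 terms are: [1.75, -1.59, 1.45, -1.32]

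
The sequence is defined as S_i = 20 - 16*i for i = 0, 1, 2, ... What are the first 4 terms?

This is an arithmetic sequence.
i=0: S_0 = 20 + -16*0 = 20
i=1: S_1 = 20 + -16*1 = 4
i=2: S_2 = 20 + -16*2 = -12
i=3: S_3 = 20 + -16*3 = -28
The first 4 terms are: [20, 4, -12, -28]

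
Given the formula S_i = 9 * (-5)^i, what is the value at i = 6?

S_6 = 9 * (-5)^6 = 9 * 15625 = 140625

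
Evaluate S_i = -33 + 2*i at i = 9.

S_9 = -33 + 2*9 = -33 + 18 = -15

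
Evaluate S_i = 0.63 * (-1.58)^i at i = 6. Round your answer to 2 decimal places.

S_6 = 0.63 * (-1.58)^6 ≈ 0.63 * 15.5576 ≈ 9.8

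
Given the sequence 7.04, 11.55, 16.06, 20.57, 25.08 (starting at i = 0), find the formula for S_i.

Check differences: 11.55 - 7.04 = 4.51
16.06 - 11.55 = 4.51
Common difference d = 4.51.
First term a = 7.04.
Formula: S_i = 7.04 + 4.51*i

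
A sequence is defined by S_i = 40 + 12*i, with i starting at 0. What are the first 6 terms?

This is an arithmetic sequence.
i=0: S_0 = 40 + 12*0 = 40
i=1: S_1 = 40 + 12*1 = 52
i=2: S_2 = 40 + 12*2 = 64
i=3: S_3 = 40 + 12*3 = 76
i=4: S_4 = 40 + 12*4 = 88
i=5: S_5 = 40 + 12*5 = 100
The first 6 terms are: [40, 52, 64, 76, 88, 100]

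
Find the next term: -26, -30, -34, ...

Differences: -30 - -26 = -4
This is an arithmetic sequence with common difference d = -4.
Next term = -34 + -4 = -38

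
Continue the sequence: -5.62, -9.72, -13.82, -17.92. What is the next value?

Differences: -9.72 - -5.62 = -4.1
This is an arithmetic sequence with common difference d = -4.1.
Next term = -17.92 + -4.1 = -22.02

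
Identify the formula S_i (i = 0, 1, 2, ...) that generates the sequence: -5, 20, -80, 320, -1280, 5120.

Check ratios: 20 / -5 = -4.0
Common ratio r = -4.
First term a = -5.
Formula: S_i = -5 * (-4)^i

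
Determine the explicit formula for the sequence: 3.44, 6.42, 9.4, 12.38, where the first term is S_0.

Check differences: 6.42 - 3.44 = 2.98
9.4 - 6.42 = 2.98
Common difference d = 2.98.
First term a = 3.44.
Formula: S_i = 3.44 + 2.98*i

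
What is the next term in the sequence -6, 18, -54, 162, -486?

Ratios: 18 / -6 = -3.0
This is a geometric sequence with common ratio r = -3.
Next term = -486 * -3 = 1458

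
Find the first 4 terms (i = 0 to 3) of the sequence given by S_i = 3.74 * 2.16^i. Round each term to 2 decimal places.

This is a geometric sequence.
i=0: S_0 = 3.74 * 2.16^0 = 3.74
i=1: S_1 = 3.74 * 2.16^1 ≈ 8.08
i=2: S_2 = 3.74 * 2.16^2 ≈ 17.45
i=3: S_3 = 3.74 * 2.16^3 ≈ 37.69
The first 4 terms are: [3.74, 8.08, 17.45, 37.69]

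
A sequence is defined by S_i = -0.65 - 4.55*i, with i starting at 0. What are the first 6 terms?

This is an arithmetic sequence.
i=0: S_0 = -0.65 + -4.55*0 = -0.65
i=1: S_1 = -0.65 + -4.55*1 = -5.2
i=2: S_2 = -0.65 + -4.55*2 = -9.75
i=3: S_3 = -0.65 + -4.55*3 = -14.3
i=4: S_4 = -0.65 + -4.55*4 = -18.85
i=5: S_5 = -0.65 + -4.55*5 = -23.4
The first 6 terms are: [-0.65, -5.2, -9.75, -14.3, -18.85, -23.4]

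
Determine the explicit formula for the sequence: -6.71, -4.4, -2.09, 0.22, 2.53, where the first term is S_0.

Check differences: -4.4 - -6.71 = 2.31
-2.09 - -4.4 = 2.31
Common difference d = 2.31.
First term a = -6.71.
Formula: S_i = -6.71 + 2.31*i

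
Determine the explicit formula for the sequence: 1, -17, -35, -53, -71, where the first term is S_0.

Check differences: -17 - 1 = -18
-35 - -17 = -18
Common difference d = -18.
First term a = 1.
Formula: S_i = 1 - 18*i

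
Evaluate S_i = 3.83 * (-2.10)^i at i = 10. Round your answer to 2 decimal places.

S_10 = 3.83 * (-2.1)^10 ≈ 3.83 * 1667.9881 ≈ 6388.39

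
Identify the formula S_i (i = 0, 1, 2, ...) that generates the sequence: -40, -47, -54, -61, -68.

Check differences: -47 - -40 = -7
-54 - -47 = -7
Common difference d = -7.
First term a = -40.
Formula: S_i = -40 - 7*i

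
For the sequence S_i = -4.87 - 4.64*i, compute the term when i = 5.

S_5 = -4.87 + -4.64*5 = -4.87 + -23.2 = -28.07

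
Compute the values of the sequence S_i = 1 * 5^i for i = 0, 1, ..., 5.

This is a geometric sequence.
i=0: S_0 = 1 * 5^0 = 1
i=1: S_1 = 1 * 5^1 = 5
i=2: S_2 = 1 * 5^2 = 25
i=3: S_3 = 1 * 5^3 = 125
i=4: S_4 = 1 * 5^4 = 625
i=5: S_5 = 1 * 5^5 = 3125
The first 6 terms are: [1, 5, 25, 125, 625, 3125]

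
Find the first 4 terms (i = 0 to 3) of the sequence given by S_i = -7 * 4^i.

This is a geometric sequence.
i=0: S_0 = -7 * 4^0 = -7
i=1: S_1 = -7 * 4^1 = -28
i=2: S_2 = -7 * 4^2 = -112
i=3: S_3 = -7 * 4^3 = -448
The first 4 terms are: [-7, -28, -112, -448]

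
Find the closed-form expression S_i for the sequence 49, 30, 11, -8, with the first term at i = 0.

Check differences: 30 - 49 = -19
11 - 30 = -19
Common difference d = -19.
First term a = 49.
Formula: S_i = 49 - 19*i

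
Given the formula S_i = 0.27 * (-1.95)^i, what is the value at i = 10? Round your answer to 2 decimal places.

S_10 = 0.27 * (-1.95)^10 ≈ 0.27 * 794.9615 ≈ 214.64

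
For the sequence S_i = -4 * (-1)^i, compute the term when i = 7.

S_7 = -4 * (-1)^7 = -4 * -1 = 4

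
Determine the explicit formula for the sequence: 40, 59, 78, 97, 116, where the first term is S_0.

Check differences: 59 - 40 = 19
78 - 59 = 19
Common difference d = 19.
First term a = 40.
Formula: S_i = 40 + 19*i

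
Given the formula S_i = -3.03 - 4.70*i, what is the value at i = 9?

S_9 = -3.03 + -4.7*9 = -3.03 + -42.3 = -45.33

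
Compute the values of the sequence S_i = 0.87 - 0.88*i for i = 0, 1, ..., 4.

This is an arithmetic sequence.
i=0: S_0 = 0.87 + -0.88*0 = 0.87
i=1: S_1 = 0.87 + -0.88*1 = -0.01
i=2: S_2 = 0.87 + -0.88*2 = -0.89
i=3: S_3 = 0.87 + -0.88*3 = -1.77
i=4: S_4 = 0.87 + -0.88*4 = -2.65
The first 5 terms are: [0.87, -0.01, -0.89, -1.77, -2.65]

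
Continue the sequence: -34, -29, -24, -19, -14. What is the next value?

Differences: -29 - -34 = 5
This is an arithmetic sequence with common difference d = 5.
Next term = -14 + 5 = -9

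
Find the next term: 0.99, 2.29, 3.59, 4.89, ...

Differences: 2.29 - 0.99 = 1.3
This is an arithmetic sequence with common difference d = 1.3.
Next term = 4.89 + 1.3 = 6.19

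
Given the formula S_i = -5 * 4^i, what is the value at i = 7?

S_7 = -5 * 4^7 = -5 * 16384 = -81920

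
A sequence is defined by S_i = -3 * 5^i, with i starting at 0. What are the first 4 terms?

This is a geometric sequence.
i=0: S_0 = -3 * 5^0 = -3
i=1: S_1 = -3 * 5^1 = -15
i=2: S_2 = -3 * 5^2 = -75
i=3: S_3 = -3 * 5^3 = -375
The first 4 terms are: [-3, -15, -75, -375]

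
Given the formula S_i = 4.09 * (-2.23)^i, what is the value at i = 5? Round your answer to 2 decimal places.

S_5 = 4.09 * (-2.23)^5 ≈ 4.09 * -55.1473 ≈ -225.55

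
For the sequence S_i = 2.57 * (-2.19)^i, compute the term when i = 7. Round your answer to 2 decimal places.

S_7 = 2.57 * (-2.19)^7 ≈ 2.57 * -241.6066 ≈ -620.93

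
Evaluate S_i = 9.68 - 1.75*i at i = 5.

S_5 = 9.68 + -1.75*5 = 9.68 + -8.75 = 0.93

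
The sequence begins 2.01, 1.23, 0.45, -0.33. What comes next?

Differences: 1.23 - 2.01 = -0.78
This is an arithmetic sequence with common difference d = -0.78.
Next term = -0.33 + -0.78 = -1.11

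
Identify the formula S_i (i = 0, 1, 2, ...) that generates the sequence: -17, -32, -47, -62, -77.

Check differences: -32 - -17 = -15
-47 - -32 = -15
Common difference d = -15.
First term a = -17.
Formula: S_i = -17 - 15*i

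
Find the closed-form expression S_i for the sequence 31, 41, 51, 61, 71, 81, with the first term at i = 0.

Check differences: 41 - 31 = 10
51 - 41 = 10
Common difference d = 10.
First term a = 31.
Formula: S_i = 31 + 10*i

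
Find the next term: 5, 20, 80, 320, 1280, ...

Ratios: 20 / 5 = 4.0
This is a geometric sequence with common ratio r = 4.
Next term = 1280 * 4 = 5120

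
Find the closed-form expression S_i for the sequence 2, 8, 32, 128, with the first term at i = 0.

Check ratios: 8 / 2 = 4.0
Common ratio r = 4.
First term a = 2.
Formula: S_i = 2 * 4^i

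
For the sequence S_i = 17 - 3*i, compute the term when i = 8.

S_8 = 17 + -3*8 = 17 + -24 = -7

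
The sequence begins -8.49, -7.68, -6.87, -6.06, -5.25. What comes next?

Differences: -7.68 - -8.49 = 0.81
This is an arithmetic sequence with common difference d = 0.81.
Next term = -5.25 + 0.81 = -4.44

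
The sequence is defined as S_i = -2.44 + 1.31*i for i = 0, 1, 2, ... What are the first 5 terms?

This is an arithmetic sequence.
i=0: S_0 = -2.44 + 1.31*0 = -2.44
i=1: S_1 = -2.44 + 1.31*1 = -1.13
i=2: S_2 = -2.44 + 1.31*2 = 0.18
i=3: S_3 = -2.44 + 1.31*3 = 1.49
i=4: S_4 = -2.44 + 1.31*4 = 2.8
The first 5 terms are: [-2.44, -1.13, 0.18, 1.49, 2.8]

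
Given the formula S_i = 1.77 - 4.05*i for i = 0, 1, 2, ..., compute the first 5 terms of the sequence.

This is an arithmetic sequence.
i=0: S_0 = 1.77 + -4.05*0 = 1.77
i=1: S_1 = 1.77 + -4.05*1 = -2.28
i=2: S_2 = 1.77 + -4.05*2 = -6.33
i=3: S_3 = 1.77 + -4.05*3 = -10.38
i=4: S_4 = 1.77 + -4.05*4 = -14.43
The first 5 terms are: [1.77, -2.28, -6.33, -10.38, -14.43]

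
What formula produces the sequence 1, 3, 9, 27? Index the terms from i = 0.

Check ratios: 3 / 1 = 3.0
Common ratio r = 3.
First term a = 1.
Formula: S_i = 1 * 3^i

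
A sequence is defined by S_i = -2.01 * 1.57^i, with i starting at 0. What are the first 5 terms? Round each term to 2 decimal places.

This is a geometric sequence.
i=0: S_0 = -2.01 * 1.57^0 = -2.01
i=1: S_1 = -2.01 * 1.57^1 ≈ -3.16
i=2: S_2 = -2.01 * 1.57^2 ≈ -4.95
i=3: S_3 = -2.01 * 1.57^3 ≈ -7.78
i=4: S_4 = -2.01 * 1.57^4 ≈ -12.21
The first 5 terms are: [-2.01, -3.16, -4.95, -7.78, -12.21]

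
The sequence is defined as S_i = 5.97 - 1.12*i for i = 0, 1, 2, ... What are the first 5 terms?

This is an arithmetic sequence.
i=0: S_0 = 5.97 + -1.12*0 = 5.97
i=1: S_1 = 5.97 + -1.12*1 = 4.85
i=2: S_2 = 5.97 + -1.12*2 = 3.73
i=3: S_3 = 5.97 + -1.12*3 = 2.61
i=4: S_4 = 5.97 + -1.12*4 = 1.49
The first 5 terms are: [5.97, 4.85, 3.73, 2.61, 1.49]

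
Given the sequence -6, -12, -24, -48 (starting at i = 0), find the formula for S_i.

Check ratios: -12 / -6 = 2.0
Common ratio r = 2.
First term a = -6.
Formula: S_i = -6 * 2^i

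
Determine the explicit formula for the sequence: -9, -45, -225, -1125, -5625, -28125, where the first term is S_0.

Check ratios: -45 / -9 = 5.0
Common ratio r = 5.
First term a = -9.
Formula: S_i = -9 * 5^i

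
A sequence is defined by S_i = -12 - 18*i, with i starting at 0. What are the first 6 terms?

This is an arithmetic sequence.
i=0: S_0 = -12 + -18*0 = -12
i=1: S_1 = -12 + -18*1 = -30
i=2: S_2 = -12 + -18*2 = -48
i=3: S_3 = -12 + -18*3 = -66
i=4: S_4 = -12 + -18*4 = -84
i=5: S_5 = -12 + -18*5 = -102
The first 6 terms are: [-12, -30, -48, -66, -84, -102]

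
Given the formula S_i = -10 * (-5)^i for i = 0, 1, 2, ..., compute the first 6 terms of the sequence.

This is a geometric sequence.
i=0: S_0 = -10 * (-5)^0 = -10
i=1: S_1 = -10 * (-5)^1 = 50
i=2: S_2 = -10 * (-5)^2 = -250
i=3: S_3 = -10 * (-5)^3 = 1250
i=4: S_4 = -10 * (-5)^4 = -6250
i=5: S_5 = -10 * (-5)^5 = 31250
The first 6 terms are: [-10, 50, -250, 1250, -6250, 31250]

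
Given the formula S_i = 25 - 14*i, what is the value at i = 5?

S_5 = 25 + -14*5 = 25 + -70 = -45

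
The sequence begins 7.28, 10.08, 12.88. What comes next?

Differences: 10.08 - 7.28 = 2.8
This is an arithmetic sequence with common difference d = 2.8.
Next term = 12.88 + 2.8 = 15.68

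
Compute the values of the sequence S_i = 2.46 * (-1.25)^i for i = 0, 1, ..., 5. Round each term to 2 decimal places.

This is a geometric sequence.
i=0: S_0 = 2.46 * (-1.25)^0 = 2.46
i=1: S_1 = 2.46 * (-1.25)^1 ≈ -3.08
i=2: S_2 = 2.46 * (-1.25)^2 ≈ 3.84
i=3: S_3 = 2.46 * (-1.25)^3 ≈ -4.8
i=4: S_4 = 2.46 * (-1.25)^4 ≈ 6.01
i=5: S_5 = 2.46 * (-1.25)^5 ≈ -7.51
The first 6 terms are: [2.46, -3.08, 3.84, -4.8, 6.01, -7.51]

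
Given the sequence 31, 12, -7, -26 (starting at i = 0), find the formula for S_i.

Check differences: 12 - 31 = -19
-7 - 12 = -19
Common difference d = -19.
First term a = 31.
Formula: S_i = 31 - 19*i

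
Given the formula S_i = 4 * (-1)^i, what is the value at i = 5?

S_5 = 4 * (-1)^5 = 4 * -1 = -4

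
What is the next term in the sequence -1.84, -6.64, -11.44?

Differences: -6.64 - -1.84 = -4.8
This is an arithmetic sequence with common difference d = -4.8.
Next term = -11.44 + -4.8 = -16.24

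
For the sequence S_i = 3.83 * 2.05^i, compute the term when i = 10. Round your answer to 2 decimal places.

S_10 = 3.83 * 2.05^10 ≈ 3.83 * 1310.8066 ≈ 5020.39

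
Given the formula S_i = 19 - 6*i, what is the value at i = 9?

S_9 = 19 + -6*9 = 19 + -54 = -35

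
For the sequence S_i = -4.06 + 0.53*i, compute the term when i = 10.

S_10 = -4.06 + 0.53*10 = -4.06 + 5.3 = 1.24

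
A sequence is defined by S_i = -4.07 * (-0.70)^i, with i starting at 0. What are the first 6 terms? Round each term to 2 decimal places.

This is a geometric sequence.
i=0: S_0 = -4.07 * (-0.7)^0 = -4.07
i=1: S_1 = -4.07 * (-0.7)^1 ≈ 2.85
i=2: S_2 = -4.07 * (-0.7)^2 ≈ -1.99
i=3: S_3 = -4.07 * (-0.7)^3 ≈ 1.4
i=4: S_4 = -4.07 * (-0.7)^4 ≈ -0.98
i=5: S_5 = -4.07 * (-0.7)^5 ≈ 0.68
The first 6 terms are: [-4.07, 2.85, -1.99, 1.4, -0.98, 0.68]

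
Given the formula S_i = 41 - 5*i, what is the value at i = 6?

S_6 = 41 + -5*6 = 41 + -30 = 11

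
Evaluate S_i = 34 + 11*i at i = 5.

S_5 = 34 + 11*5 = 34 + 55 = 89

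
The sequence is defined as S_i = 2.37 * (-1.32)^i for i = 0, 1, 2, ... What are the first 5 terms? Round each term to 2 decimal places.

This is a geometric sequence.
i=0: S_0 = 2.37 * (-1.32)^0 = 2.37
i=1: S_1 = 2.37 * (-1.32)^1 ≈ -3.13
i=2: S_2 = 2.37 * (-1.32)^2 ≈ 4.13
i=3: S_3 = 2.37 * (-1.32)^3 ≈ -5.45
i=4: S_4 = 2.37 * (-1.32)^4 ≈ 7.2
The first 5 terms are: [2.37, -3.13, 4.13, -5.45, 7.2]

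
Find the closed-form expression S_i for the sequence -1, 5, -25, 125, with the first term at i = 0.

Check ratios: 5 / -1 = -5.0
Common ratio r = -5.
First term a = -1.
Formula: S_i = -1 * (-5)^i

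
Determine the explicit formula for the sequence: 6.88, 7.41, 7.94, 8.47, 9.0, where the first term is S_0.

Check differences: 7.41 - 6.88 = 0.53
7.94 - 7.41 = 0.53
Common difference d = 0.53.
First term a = 6.88.
Formula: S_i = 6.88 + 0.53*i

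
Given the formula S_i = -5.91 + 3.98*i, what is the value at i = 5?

S_5 = -5.91 + 3.98*5 = -5.91 + 19.9 = 13.99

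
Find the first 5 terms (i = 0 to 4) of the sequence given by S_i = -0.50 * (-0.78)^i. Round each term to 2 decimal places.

This is a geometric sequence.
i=0: S_0 = -0.5 * (-0.78)^0 = -0.5
i=1: S_1 = -0.5 * (-0.78)^1 = 0.39
i=2: S_2 = -0.5 * (-0.78)^2 ≈ -0.3
i=3: S_3 = -0.5 * (-0.78)^3 ≈ 0.24
i=4: S_4 = -0.5 * (-0.78)^4 ≈ -0.19
The first 5 terms are: [-0.5, 0.39, -0.3, 0.24, -0.19]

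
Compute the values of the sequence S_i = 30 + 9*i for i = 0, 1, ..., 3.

This is an arithmetic sequence.
i=0: S_0 = 30 + 9*0 = 30
i=1: S_1 = 30 + 9*1 = 39
i=2: S_2 = 30 + 9*2 = 48
i=3: S_3 = 30 + 9*3 = 57
The first 4 terms are: [30, 39, 48, 57]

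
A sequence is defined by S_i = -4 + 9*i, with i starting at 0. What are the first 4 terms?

This is an arithmetic sequence.
i=0: S_0 = -4 + 9*0 = -4
i=1: S_1 = -4 + 9*1 = 5
i=2: S_2 = -4 + 9*2 = 14
i=3: S_3 = -4 + 9*3 = 23
The first 4 terms are: [-4, 5, 14, 23]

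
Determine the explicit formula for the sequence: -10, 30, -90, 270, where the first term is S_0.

Check ratios: 30 / -10 = -3.0
Common ratio r = -3.
First term a = -10.
Formula: S_i = -10 * (-3)^i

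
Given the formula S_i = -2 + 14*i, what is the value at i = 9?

S_9 = -2 + 14*9 = -2 + 126 = 124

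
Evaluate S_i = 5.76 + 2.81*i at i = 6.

S_6 = 5.76 + 2.81*6 = 5.76 + 16.86 = 22.62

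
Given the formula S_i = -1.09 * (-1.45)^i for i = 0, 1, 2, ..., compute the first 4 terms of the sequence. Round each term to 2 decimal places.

This is a geometric sequence.
i=0: S_0 = -1.09 * (-1.45)^0 = -1.09
i=1: S_1 = -1.09 * (-1.45)^1 ≈ 1.58
i=2: S_2 = -1.09 * (-1.45)^2 ≈ -2.29
i=3: S_3 = -1.09 * (-1.45)^3 ≈ 3.32
The first 4 terms are: [-1.09, 1.58, -2.29, 3.32]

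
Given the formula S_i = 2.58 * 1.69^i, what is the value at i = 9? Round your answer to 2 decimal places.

S_9 = 2.58 * 1.69^9 ≈ 2.58 * 112.4554 ≈ 290.13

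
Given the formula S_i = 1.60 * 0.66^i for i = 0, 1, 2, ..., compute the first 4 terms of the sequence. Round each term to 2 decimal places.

This is a geometric sequence.
i=0: S_0 = 1.6 * 0.66^0 = 1.6
i=1: S_1 = 1.6 * 0.66^1 ≈ 1.06
i=2: S_2 = 1.6 * 0.66^2 ≈ 0.7
i=3: S_3 = 1.6 * 0.66^3 ≈ 0.46
The first 4 terms are: [1.6, 1.06, 0.7, 0.46]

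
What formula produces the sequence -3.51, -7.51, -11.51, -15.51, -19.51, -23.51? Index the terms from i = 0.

Check differences: -7.51 - -3.51 = -4.0
-11.51 - -7.51 = -4.0
Common difference d = -4.0.
First term a = -3.51.
Formula: S_i = -3.51 - 4.00*i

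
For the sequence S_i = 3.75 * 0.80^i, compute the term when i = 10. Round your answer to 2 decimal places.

S_10 = 3.75 * 0.8^10 ≈ 3.75 * 0.1074 ≈ 0.4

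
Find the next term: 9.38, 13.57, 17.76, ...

Differences: 13.57 - 9.38 = 4.19
This is an arithmetic sequence with common difference d = 4.19.
Next term = 17.76 + 4.19 = 21.95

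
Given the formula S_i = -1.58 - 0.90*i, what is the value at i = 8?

S_8 = -1.58 + -0.9*8 = -1.58 + -7.2 = -8.78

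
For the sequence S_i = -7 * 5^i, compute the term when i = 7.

S_7 = -7 * 5^7 = -7 * 78125 = -546875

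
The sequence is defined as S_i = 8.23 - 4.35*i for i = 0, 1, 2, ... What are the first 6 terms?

This is an arithmetic sequence.
i=0: S_0 = 8.23 + -4.35*0 = 8.23
i=1: S_1 = 8.23 + -4.35*1 = 3.88
i=2: S_2 = 8.23 + -4.35*2 = -0.47
i=3: S_3 = 8.23 + -4.35*3 = -4.82
i=4: S_4 = 8.23 + -4.35*4 = -9.17
i=5: S_5 = 8.23 + -4.35*5 = -13.52
The first 6 terms are: [8.23, 3.88, -0.47, -4.82, -9.17, -13.52]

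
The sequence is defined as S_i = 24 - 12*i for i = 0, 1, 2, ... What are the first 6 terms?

This is an arithmetic sequence.
i=0: S_0 = 24 + -12*0 = 24
i=1: S_1 = 24 + -12*1 = 12
i=2: S_2 = 24 + -12*2 = 0
i=3: S_3 = 24 + -12*3 = -12
i=4: S_4 = 24 + -12*4 = -24
i=5: S_5 = 24 + -12*5 = -36
The first 6 terms are: [24, 12, 0, -12, -24, -36]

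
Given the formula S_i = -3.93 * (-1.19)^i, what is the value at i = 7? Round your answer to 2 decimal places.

S_7 = -3.93 * (-1.19)^7 ≈ -3.93 * -3.3793 ≈ 13.28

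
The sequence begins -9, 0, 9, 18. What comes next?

Differences: 0 - -9 = 9
This is an arithmetic sequence with common difference d = 9.
Next term = 18 + 9 = 27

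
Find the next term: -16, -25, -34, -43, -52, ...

Differences: -25 - -16 = -9
This is an arithmetic sequence with common difference d = -9.
Next term = -52 + -9 = -61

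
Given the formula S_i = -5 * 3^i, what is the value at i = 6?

S_6 = -5 * 3^6 = -5 * 729 = -3645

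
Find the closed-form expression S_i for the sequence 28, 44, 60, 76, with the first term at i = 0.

Check differences: 44 - 28 = 16
60 - 44 = 16
Common difference d = 16.
First term a = 28.
Formula: S_i = 28 + 16*i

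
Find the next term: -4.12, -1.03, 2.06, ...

Differences: -1.03 - -4.12 = 3.09
This is an arithmetic sequence with common difference d = 3.09.
Next term = 2.06 + 3.09 = 5.15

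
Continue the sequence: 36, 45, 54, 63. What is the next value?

Differences: 45 - 36 = 9
This is an arithmetic sequence with common difference d = 9.
Next term = 63 + 9 = 72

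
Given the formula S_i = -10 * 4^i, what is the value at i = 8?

S_8 = -10 * 4^8 = -10 * 65536 = -655360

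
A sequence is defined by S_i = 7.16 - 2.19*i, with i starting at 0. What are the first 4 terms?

This is an arithmetic sequence.
i=0: S_0 = 7.16 + -2.19*0 = 7.16
i=1: S_1 = 7.16 + -2.19*1 = 4.97
i=2: S_2 = 7.16 + -2.19*2 = 2.78
i=3: S_3 = 7.16 + -2.19*3 = 0.59
The first 4 terms are: [7.16, 4.97, 2.78, 0.59]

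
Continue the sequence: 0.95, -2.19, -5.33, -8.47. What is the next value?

Differences: -2.19 - 0.95 = -3.14
This is an arithmetic sequence with common difference d = -3.14.
Next term = -8.47 + -3.14 = -11.61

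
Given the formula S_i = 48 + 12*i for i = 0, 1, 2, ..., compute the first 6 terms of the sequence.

This is an arithmetic sequence.
i=0: S_0 = 48 + 12*0 = 48
i=1: S_1 = 48 + 12*1 = 60
i=2: S_2 = 48 + 12*2 = 72
i=3: S_3 = 48 + 12*3 = 84
i=4: S_4 = 48 + 12*4 = 96
i=5: S_5 = 48 + 12*5 = 108
The first 6 terms are: [48, 60, 72, 84, 96, 108]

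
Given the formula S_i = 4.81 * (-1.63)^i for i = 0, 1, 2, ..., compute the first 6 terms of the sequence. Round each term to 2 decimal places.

This is a geometric sequence.
i=0: S_0 = 4.81 * (-1.63)^0 = 4.81
i=1: S_1 = 4.81 * (-1.63)^1 ≈ -7.84
i=2: S_2 = 4.81 * (-1.63)^2 ≈ 12.78
i=3: S_3 = 4.81 * (-1.63)^3 ≈ -20.83
i=4: S_4 = 4.81 * (-1.63)^4 ≈ 33.95
i=5: S_5 = 4.81 * (-1.63)^5 ≈ -55.35
The first 6 terms are: [4.81, -7.84, 12.78, -20.83, 33.95, -55.35]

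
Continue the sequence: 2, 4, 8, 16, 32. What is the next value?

Ratios: 4 / 2 = 2.0
This is a geometric sequence with common ratio r = 2.
Next term = 32 * 2 = 64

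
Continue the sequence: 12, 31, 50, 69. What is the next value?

Differences: 31 - 12 = 19
This is an arithmetic sequence with common difference d = 19.
Next term = 69 + 19 = 88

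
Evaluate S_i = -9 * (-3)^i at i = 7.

S_7 = -9 * (-3)^7 = -9 * -2187 = 19683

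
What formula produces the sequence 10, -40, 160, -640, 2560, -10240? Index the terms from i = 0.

Check ratios: -40 / 10 = -4.0
Common ratio r = -4.
First term a = 10.
Formula: S_i = 10 * (-4)^i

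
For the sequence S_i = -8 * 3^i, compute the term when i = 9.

S_9 = -8 * 3^9 = -8 * 19683 = -157464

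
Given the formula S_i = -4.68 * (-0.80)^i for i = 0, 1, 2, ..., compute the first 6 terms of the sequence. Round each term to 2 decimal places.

This is a geometric sequence.
i=0: S_0 = -4.68 * (-0.8)^0 = -4.68
i=1: S_1 = -4.68 * (-0.8)^1 ≈ 3.74
i=2: S_2 = -4.68 * (-0.8)^2 ≈ -3.0
i=3: S_3 = -4.68 * (-0.8)^3 ≈ 2.4
i=4: S_4 = -4.68 * (-0.8)^4 ≈ -1.92
i=5: S_5 = -4.68 * (-0.8)^5 ≈ 1.53
The first 6 terms are: [-4.68, 3.74, -3.0, 2.4, -1.92, 1.53]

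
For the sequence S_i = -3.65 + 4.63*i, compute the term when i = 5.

S_5 = -3.65 + 4.63*5 = -3.65 + 23.15 = 19.5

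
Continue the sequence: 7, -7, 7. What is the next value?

Ratios: -7 / 7 = -1.0
This is a geometric sequence with common ratio r = -1.
Next term = 7 * -1 = -7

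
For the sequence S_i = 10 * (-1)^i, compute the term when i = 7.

S_7 = 10 * (-1)^7 = 10 * -1 = -10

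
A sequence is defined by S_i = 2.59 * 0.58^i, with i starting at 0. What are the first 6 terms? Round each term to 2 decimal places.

This is a geometric sequence.
i=0: S_0 = 2.59 * 0.58^0 = 2.59
i=1: S_1 = 2.59 * 0.58^1 ≈ 1.5
i=2: S_2 = 2.59 * 0.58^2 ≈ 0.87
i=3: S_3 = 2.59 * 0.58^3 ≈ 0.51
i=4: S_4 = 2.59 * 0.58^4 ≈ 0.29
i=5: S_5 = 2.59 * 0.58^5 ≈ 0.17
The first 6 terms are: [2.59, 1.5, 0.87, 0.51, 0.29, 0.17]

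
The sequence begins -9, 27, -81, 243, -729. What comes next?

Ratios: 27 / -9 = -3.0
This is a geometric sequence with common ratio r = -3.
Next term = -729 * -3 = 2187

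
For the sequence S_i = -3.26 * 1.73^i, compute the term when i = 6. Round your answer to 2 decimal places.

S_6 = -3.26 * 1.73^6 ≈ -3.26 * 26.8088 ≈ -87.4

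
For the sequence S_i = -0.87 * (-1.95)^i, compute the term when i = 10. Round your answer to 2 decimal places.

S_10 = -0.87 * (-1.95)^10 ≈ -0.87 * 794.9615 ≈ -691.62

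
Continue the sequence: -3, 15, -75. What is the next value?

Ratios: 15 / -3 = -5.0
This is a geometric sequence with common ratio r = -5.
Next term = -75 * -5 = 375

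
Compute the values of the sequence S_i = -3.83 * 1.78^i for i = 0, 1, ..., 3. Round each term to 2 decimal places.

This is a geometric sequence.
i=0: S_0 = -3.83 * 1.78^0 = -3.83
i=1: S_1 = -3.83 * 1.78^1 ≈ -6.82
i=2: S_2 = -3.83 * 1.78^2 ≈ -12.13
i=3: S_3 = -3.83 * 1.78^3 ≈ -21.6
The first 4 terms are: [-3.83, -6.82, -12.13, -21.6]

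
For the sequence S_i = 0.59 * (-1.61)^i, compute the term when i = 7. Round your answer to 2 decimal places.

S_7 = 0.59 * (-1.61)^7 ≈ 0.59 * -28.0402 ≈ -16.54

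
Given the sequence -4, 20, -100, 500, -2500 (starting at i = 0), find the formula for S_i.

Check ratios: 20 / -4 = -5.0
Common ratio r = -5.
First term a = -4.
Formula: S_i = -4 * (-5)^i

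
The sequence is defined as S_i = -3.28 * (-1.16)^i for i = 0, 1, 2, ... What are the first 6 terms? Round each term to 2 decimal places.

This is a geometric sequence.
i=0: S_0 = -3.28 * (-1.16)^0 = -3.28
i=1: S_1 = -3.28 * (-1.16)^1 ≈ 3.8
i=2: S_2 = -3.28 * (-1.16)^2 ≈ -4.41
i=3: S_3 = -3.28 * (-1.16)^3 ≈ 5.12
i=4: S_4 = -3.28 * (-1.16)^4 ≈ -5.94
i=5: S_5 = -3.28 * (-1.16)^5 ≈ 6.89
The first 6 terms are: [-3.28, 3.8, -4.41, 5.12, -5.94, 6.89]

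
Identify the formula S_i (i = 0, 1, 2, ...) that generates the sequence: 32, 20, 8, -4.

Check differences: 20 - 32 = -12
8 - 20 = -12
Common difference d = -12.
First term a = 32.
Formula: S_i = 32 - 12*i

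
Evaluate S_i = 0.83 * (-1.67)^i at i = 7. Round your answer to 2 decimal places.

S_7 = 0.83 * (-1.67)^7 ≈ 0.83 * -36.2256 ≈ -30.07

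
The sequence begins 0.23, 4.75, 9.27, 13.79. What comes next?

Differences: 4.75 - 0.23 = 4.52
This is an arithmetic sequence with common difference d = 4.52.
Next term = 13.79 + 4.52 = 18.31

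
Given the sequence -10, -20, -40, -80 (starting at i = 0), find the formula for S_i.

Check ratios: -20 / -10 = 2.0
Common ratio r = 2.
First term a = -10.
Formula: S_i = -10 * 2^i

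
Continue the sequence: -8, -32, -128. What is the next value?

Ratios: -32 / -8 = 4.0
This is a geometric sequence with common ratio r = 4.
Next term = -128 * 4 = -512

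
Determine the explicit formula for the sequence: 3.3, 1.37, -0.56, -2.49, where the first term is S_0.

Check differences: 1.37 - 3.3 = -1.93
-0.56 - 1.37 = -1.93
Common difference d = -1.93.
First term a = 3.3.
Formula: S_i = 3.30 - 1.93*i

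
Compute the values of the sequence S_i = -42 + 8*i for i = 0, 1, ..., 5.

This is an arithmetic sequence.
i=0: S_0 = -42 + 8*0 = -42
i=1: S_1 = -42 + 8*1 = -34
i=2: S_2 = -42 + 8*2 = -26
i=3: S_3 = -42 + 8*3 = -18
i=4: S_4 = -42 + 8*4 = -10
i=5: S_5 = -42 + 8*5 = -2
The first 6 terms are: [-42, -34, -26, -18, -10, -2]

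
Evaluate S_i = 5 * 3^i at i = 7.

S_7 = 5 * 3^7 = 5 * 2187 = 10935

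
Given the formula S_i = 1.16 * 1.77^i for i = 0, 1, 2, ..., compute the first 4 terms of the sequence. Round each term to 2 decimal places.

This is a geometric sequence.
i=0: S_0 = 1.16 * 1.77^0 = 1.16
i=1: S_1 = 1.16 * 1.77^1 ≈ 2.05
i=2: S_2 = 1.16 * 1.77^2 ≈ 3.63
i=3: S_3 = 1.16 * 1.77^3 ≈ 6.43
The first 4 terms are: [1.16, 2.05, 3.63, 6.43]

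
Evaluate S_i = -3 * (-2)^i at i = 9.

S_9 = -3 * (-2)^9 = -3 * -512 = 1536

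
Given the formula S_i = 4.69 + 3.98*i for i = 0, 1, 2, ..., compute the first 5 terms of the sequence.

This is an arithmetic sequence.
i=0: S_0 = 4.69 + 3.98*0 = 4.69
i=1: S_1 = 4.69 + 3.98*1 = 8.67
i=2: S_2 = 4.69 + 3.98*2 = 12.65
i=3: S_3 = 4.69 + 3.98*3 = 16.63
i=4: S_4 = 4.69 + 3.98*4 = 20.61
The first 5 terms are: [4.69, 8.67, 12.65, 16.63, 20.61]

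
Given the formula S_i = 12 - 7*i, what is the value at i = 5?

S_5 = 12 + -7*5 = 12 + -35 = -23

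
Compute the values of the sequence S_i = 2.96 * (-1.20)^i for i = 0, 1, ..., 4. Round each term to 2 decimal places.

This is a geometric sequence.
i=0: S_0 = 2.96 * (-1.2)^0 = 2.96
i=1: S_1 = 2.96 * (-1.2)^1 ≈ -3.55
i=2: S_2 = 2.96 * (-1.2)^2 ≈ 4.26
i=3: S_3 = 2.96 * (-1.2)^3 ≈ -5.11
i=4: S_4 = 2.96 * (-1.2)^4 ≈ 6.14
The first 5 terms are: [2.96, -3.55, 4.26, -5.11, 6.14]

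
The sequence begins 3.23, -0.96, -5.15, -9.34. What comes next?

Differences: -0.96 - 3.23 = -4.19
This is an arithmetic sequence with common difference d = -4.19.
Next term = -9.34 + -4.19 = -13.53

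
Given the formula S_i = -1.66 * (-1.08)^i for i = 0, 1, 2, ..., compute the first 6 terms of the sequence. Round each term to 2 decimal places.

This is a geometric sequence.
i=0: S_0 = -1.66 * (-1.08)^0 = -1.66
i=1: S_1 = -1.66 * (-1.08)^1 ≈ 1.79
i=2: S_2 = -1.66 * (-1.08)^2 ≈ -1.94
i=3: S_3 = -1.66 * (-1.08)^3 ≈ 2.09
i=4: S_4 = -1.66 * (-1.08)^4 ≈ -2.26
i=5: S_5 = -1.66 * (-1.08)^5 ≈ 2.44
The first 6 terms are: [-1.66, 1.79, -1.94, 2.09, -2.26, 2.44]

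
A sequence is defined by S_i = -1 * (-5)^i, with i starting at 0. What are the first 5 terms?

This is a geometric sequence.
i=0: S_0 = -1 * (-5)^0 = -1
i=1: S_1 = -1 * (-5)^1 = 5
i=2: S_2 = -1 * (-5)^2 = -25
i=3: S_3 = -1 * (-5)^3 = 125
i=4: S_4 = -1 * (-5)^4 = -625
The first 5 terms are: [-1, 5, -25, 125, -625]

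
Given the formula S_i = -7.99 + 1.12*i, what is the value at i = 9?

S_9 = -7.99 + 1.12*9 = -7.99 + 10.08 = 2.09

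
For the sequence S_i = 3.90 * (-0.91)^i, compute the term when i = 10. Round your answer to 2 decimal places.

S_10 = 3.9 * (-0.91)^10 ≈ 3.9 * 0.3894 ≈ 1.52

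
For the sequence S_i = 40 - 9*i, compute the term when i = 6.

S_6 = 40 + -9*6 = 40 + -54 = -14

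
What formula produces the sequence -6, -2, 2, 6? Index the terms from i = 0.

Check differences: -2 - -6 = 4
2 - -2 = 4
Common difference d = 4.
First term a = -6.
Formula: S_i = -6 + 4*i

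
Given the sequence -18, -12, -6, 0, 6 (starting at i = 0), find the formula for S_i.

Check differences: -12 - -18 = 6
-6 - -12 = 6
Common difference d = 6.
First term a = -18.
Formula: S_i = -18 + 6*i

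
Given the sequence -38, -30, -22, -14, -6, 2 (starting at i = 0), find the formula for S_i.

Check differences: -30 - -38 = 8
-22 - -30 = 8
Common difference d = 8.
First term a = -38.
Formula: S_i = -38 + 8*i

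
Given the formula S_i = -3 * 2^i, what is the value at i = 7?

S_7 = -3 * 2^7 = -3 * 128 = -384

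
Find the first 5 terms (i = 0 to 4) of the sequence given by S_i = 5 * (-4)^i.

This is a geometric sequence.
i=0: S_0 = 5 * (-4)^0 = 5
i=1: S_1 = 5 * (-4)^1 = -20
i=2: S_2 = 5 * (-4)^2 = 80
i=3: S_3 = 5 * (-4)^3 = -320
i=4: S_4 = 5 * (-4)^4 = 1280
The first 5 terms are: [5, -20, 80, -320, 1280]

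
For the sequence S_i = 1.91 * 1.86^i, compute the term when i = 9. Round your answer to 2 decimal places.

S_9 = 1.91 * 1.86^9 ≈ 1.91 * 266.4505 ≈ 508.92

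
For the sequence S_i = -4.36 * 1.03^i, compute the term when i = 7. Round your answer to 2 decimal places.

S_7 = -4.36 * 1.03^7 ≈ -4.36 * 1.2299 ≈ -5.36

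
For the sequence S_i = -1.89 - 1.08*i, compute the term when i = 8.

S_8 = -1.89 + -1.08*8 = -1.89 + -8.64 = -10.53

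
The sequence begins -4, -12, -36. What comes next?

Ratios: -12 / -4 = 3.0
This is a geometric sequence with common ratio r = 3.
Next term = -36 * 3 = -108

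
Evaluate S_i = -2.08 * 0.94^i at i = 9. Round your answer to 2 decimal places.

S_9 = -2.08 * 0.94^9 ≈ -2.08 * 0.573 ≈ -1.19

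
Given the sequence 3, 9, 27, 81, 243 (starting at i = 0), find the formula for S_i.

Check ratios: 9 / 3 = 3.0
Common ratio r = 3.
First term a = 3.
Formula: S_i = 3 * 3^i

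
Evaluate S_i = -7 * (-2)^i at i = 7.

S_7 = -7 * (-2)^7 = -7 * -128 = 896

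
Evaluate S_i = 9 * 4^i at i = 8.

S_8 = 9 * 4^8 = 9 * 65536 = 589824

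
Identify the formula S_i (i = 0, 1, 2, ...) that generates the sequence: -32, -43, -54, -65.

Check differences: -43 - -32 = -11
-54 - -43 = -11
Common difference d = -11.
First term a = -32.
Formula: S_i = -32 - 11*i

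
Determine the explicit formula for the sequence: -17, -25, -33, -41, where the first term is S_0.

Check differences: -25 - -17 = -8
-33 - -25 = -8
Common difference d = -8.
First term a = -17.
Formula: S_i = -17 - 8*i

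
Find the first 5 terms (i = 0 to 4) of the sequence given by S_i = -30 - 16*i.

This is an arithmetic sequence.
i=0: S_0 = -30 + -16*0 = -30
i=1: S_1 = -30 + -16*1 = -46
i=2: S_2 = -30 + -16*2 = -62
i=3: S_3 = -30 + -16*3 = -78
i=4: S_4 = -30 + -16*4 = -94
The first 5 terms are: [-30, -46, -62, -78, -94]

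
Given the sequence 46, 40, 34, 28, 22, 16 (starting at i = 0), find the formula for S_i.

Check differences: 40 - 46 = -6
34 - 40 = -6
Common difference d = -6.
First term a = 46.
Formula: S_i = 46 - 6*i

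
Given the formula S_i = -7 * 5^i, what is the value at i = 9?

S_9 = -7 * 5^9 = -7 * 1953125 = -13671875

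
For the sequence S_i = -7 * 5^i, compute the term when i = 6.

S_6 = -7 * 5^6 = -7 * 15625 = -109375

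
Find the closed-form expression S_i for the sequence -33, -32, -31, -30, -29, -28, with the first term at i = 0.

Check differences: -32 - -33 = 1
-31 - -32 = 1
Common difference d = 1.
First term a = -33.
Formula: S_i = -33 + 1*i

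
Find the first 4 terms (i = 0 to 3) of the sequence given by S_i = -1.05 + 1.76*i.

This is an arithmetic sequence.
i=0: S_0 = -1.05 + 1.76*0 = -1.05
i=1: S_1 = -1.05 + 1.76*1 = 0.71
i=2: S_2 = -1.05 + 1.76*2 = 2.47
i=3: S_3 = -1.05 + 1.76*3 = 4.23
The first 4 terms are: [-1.05, 0.71, 2.47, 4.23]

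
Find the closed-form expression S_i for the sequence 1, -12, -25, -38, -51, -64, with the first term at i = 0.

Check differences: -12 - 1 = -13
-25 - -12 = -13
Common difference d = -13.
First term a = 1.
Formula: S_i = 1 - 13*i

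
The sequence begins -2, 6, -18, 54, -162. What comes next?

Ratios: 6 / -2 = -3.0
This is a geometric sequence with common ratio r = -3.
Next term = -162 * -3 = 486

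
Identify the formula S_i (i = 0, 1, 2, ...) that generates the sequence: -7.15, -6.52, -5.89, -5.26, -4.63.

Check differences: -6.52 - -7.15 = 0.63
-5.89 - -6.52 = 0.63
Common difference d = 0.63.
First term a = -7.15.
Formula: S_i = -7.15 + 0.63*i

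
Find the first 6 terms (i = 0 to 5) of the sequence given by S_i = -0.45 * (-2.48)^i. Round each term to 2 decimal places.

This is a geometric sequence.
i=0: S_0 = -0.45 * (-2.48)^0 = -0.45
i=1: S_1 = -0.45 * (-2.48)^1 ≈ 1.12
i=2: S_2 = -0.45 * (-2.48)^2 ≈ -2.77
i=3: S_3 = -0.45 * (-2.48)^3 ≈ 6.86
i=4: S_4 = -0.45 * (-2.48)^4 ≈ -17.02
i=5: S_5 = -0.45 * (-2.48)^5 ≈ 42.22
The first 6 terms are: [-0.45, 1.12, -2.77, 6.86, -17.02, 42.22]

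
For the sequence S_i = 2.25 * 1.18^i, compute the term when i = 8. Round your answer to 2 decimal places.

S_8 = 2.25 * 1.18^8 ≈ 2.25 * 3.7589 ≈ 8.46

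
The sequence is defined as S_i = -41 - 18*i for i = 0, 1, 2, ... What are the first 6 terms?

This is an arithmetic sequence.
i=0: S_0 = -41 + -18*0 = -41
i=1: S_1 = -41 + -18*1 = -59
i=2: S_2 = -41 + -18*2 = -77
i=3: S_3 = -41 + -18*3 = -95
i=4: S_4 = -41 + -18*4 = -113
i=5: S_5 = -41 + -18*5 = -131
The first 6 terms are: [-41, -59, -77, -95, -113, -131]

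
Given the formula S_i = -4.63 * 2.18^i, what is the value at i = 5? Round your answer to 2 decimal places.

S_5 = -4.63 * 2.18^5 ≈ -4.63 * 49.236 ≈ -227.96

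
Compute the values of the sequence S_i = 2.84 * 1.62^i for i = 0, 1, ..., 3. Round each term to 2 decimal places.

This is a geometric sequence.
i=0: S_0 = 2.84 * 1.62^0 = 2.84
i=1: S_1 = 2.84 * 1.62^1 ≈ 4.6
i=2: S_2 = 2.84 * 1.62^2 ≈ 7.45
i=3: S_3 = 2.84 * 1.62^3 ≈ 12.07
The first 4 terms are: [2.84, 4.6, 7.45, 12.07]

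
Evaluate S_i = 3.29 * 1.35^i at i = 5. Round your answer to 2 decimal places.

S_5 = 3.29 * 1.35^5 ≈ 3.29 * 4.484 ≈ 14.75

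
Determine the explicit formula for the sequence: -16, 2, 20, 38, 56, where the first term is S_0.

Check differences: 2 - -16 = 18
20 - 2 = 18
Common difference d = 18.
First term a = -16.
Formula: S_i = -16 + 18*i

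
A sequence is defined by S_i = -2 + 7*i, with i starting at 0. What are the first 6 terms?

This is an arithmetic sequence.
i=0: S_0 = -2 + 7*0 = -2
i=1: S_1 = -2 + 7*1 = 5
i=2: S_2 = -2 + 7*2 = 12
i=3: S_3 = -2 + 7*3 = 19
i=4: S_4 = -2 + 7*4 = 26
i=5: S_5 = -2 + 7*5 = 33
The first 6 terms are: [-2, 5, 12, 19, 26, 33]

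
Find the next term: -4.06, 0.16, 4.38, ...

Differences: 0.16 - -4.06 = 4.22
This is an arithmetic sequence with common difference d = 4.22.
Next term = 4.38 + 4.22 = 8.6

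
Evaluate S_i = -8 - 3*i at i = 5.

S_5 = -8 + -3*5 = -8 + -15 = -23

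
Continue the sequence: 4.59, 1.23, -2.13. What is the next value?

Differences: 1.23 - 4.59 = -3.36
This is an arithmetic sequence with common difference d = -3.36.
Next term = -2.13 + -3.36 = -5.49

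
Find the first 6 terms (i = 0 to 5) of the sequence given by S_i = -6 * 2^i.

This is a geometric sequence.
i=0: S_0 = -6 * 2^0 = -6
i=1: S_1 = -6 * 2^1 = -12
i=2: S_2 = -6 * 2^2 = -24
i=3: S_3 = -6 * 2^3 = -48
i=4: S_4 = -6 * 2^4 = -96
i=5: S_5 = -6 * 2^5 = -192
The first 6 terms are: [-6, -12, -24, -48, -96, -192]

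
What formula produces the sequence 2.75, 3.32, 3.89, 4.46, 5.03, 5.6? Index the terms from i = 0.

Check differences: 3.32 - 2.75 = 0.57
3.89 - 3.32 = 0.57
Common difference d = 0.57.
First term a = 2.75.
Formula: S_i = 2.75 + 0.57*i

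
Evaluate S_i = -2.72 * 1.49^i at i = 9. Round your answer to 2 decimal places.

S_9 = -2.72 * 1.49^9 ≈ -2.72 * 36.1973 ≈ -98.46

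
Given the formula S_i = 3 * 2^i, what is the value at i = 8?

S_8 = 3 * 2^8 = 3 * 256 = 768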